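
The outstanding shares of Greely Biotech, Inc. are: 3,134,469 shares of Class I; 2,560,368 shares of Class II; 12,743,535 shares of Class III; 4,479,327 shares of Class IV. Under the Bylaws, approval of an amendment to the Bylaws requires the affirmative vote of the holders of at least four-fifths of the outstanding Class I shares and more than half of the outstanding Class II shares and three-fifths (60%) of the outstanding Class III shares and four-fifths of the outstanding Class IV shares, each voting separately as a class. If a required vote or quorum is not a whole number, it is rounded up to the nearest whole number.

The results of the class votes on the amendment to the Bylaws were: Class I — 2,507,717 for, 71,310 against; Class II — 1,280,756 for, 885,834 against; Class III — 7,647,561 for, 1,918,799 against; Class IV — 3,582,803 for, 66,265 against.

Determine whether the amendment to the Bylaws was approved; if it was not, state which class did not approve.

Class I: 4/5 of 3134469 = 2507575.20, rounded up to 2507576; 2,507,576 required, 2,507,717 in favor — approved.
Class II: a majority of 2560368 is 1280185; 1,280,185 required, 1,280,756 in favor — approved.
Class III: 3/5 of 12743535 = 7646121; 7,646,121 required, 7,647,561 in favor — approved.
Class IV: 4/5 of 4479327 = 3583461.60, rounded up to 3583462; 3,583,462 required, 3,582,803 in favor — not approved.

Not approved — the Class IV shares did not give the required vote.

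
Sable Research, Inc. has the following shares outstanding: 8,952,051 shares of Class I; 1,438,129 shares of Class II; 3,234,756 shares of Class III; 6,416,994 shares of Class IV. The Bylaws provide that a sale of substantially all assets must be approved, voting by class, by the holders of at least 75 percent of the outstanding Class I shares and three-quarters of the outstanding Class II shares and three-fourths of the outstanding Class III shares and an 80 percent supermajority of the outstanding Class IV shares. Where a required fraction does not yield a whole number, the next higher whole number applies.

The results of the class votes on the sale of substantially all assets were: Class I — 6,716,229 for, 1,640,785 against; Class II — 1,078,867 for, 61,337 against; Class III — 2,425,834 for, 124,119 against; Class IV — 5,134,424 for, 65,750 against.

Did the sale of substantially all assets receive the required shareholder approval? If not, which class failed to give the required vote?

Not approved — the Class III shares did not give the required vote.

Class I: 3/4 of 8952051 = 6714038.25, rounded up to 6714039; 6,714,039 required, 6,716,229 in favor — approved.
Class II: 3/4 of 1438129 = 1078596.75, rounded up to 1078597; 1,078,597 required, 1,078,867 in favor — approved.
Class III: 3/4 of 3234756 = 2426067; 2,426,067 required, 2,425,834 in favor — not approved.
Class IV: 4/5 of 6416994 = 5133595.20, rounded up to 5133596; 5,133,596 required, 5,134,424 in favor — approved.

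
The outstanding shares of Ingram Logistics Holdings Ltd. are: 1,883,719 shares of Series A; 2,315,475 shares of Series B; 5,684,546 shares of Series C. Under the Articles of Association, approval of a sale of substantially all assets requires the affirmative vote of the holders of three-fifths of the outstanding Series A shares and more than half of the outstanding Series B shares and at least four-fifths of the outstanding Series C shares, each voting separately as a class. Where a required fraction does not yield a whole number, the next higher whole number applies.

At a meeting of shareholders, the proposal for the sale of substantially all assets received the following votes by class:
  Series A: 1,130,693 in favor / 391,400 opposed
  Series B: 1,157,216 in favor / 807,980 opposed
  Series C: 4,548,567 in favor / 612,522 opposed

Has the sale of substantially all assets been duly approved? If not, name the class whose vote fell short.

Not approved — the Series B shares did not give the required vote.

Series A: 3/5 of 1883719 = 1130231.40, rounded up to 1130232; 1,130,232 required, 1,130,693 in favor — approved.
Series B: a majority of 2315475 is 1157738; 1,157,738 required, 1,157,216 in favor — not approved.
Series C: 4/5 of 5684546 = 4547636.80, rounded up to 4547637; 4,547,637 required, 4,548,567 in favor — approved.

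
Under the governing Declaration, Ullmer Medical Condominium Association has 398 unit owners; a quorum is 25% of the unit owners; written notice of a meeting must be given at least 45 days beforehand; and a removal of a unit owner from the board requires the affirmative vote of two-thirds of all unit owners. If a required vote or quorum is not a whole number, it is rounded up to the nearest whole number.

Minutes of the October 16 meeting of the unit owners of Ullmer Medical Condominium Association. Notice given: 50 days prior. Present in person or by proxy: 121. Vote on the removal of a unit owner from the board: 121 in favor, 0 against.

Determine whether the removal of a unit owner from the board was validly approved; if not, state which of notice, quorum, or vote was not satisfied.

Invalid — vote requirement not satisfied.

Notice: 50 days given; 45 required. Satisfied.
Quorum: 25% of 398 = 99.50, rounded up to 100; 121 present. Satisfied.
Vote: requires two-thirds of all unit owners (398); 2/3 of 398 = 265.33, rounded up to 266, so 266 needed; 121 in favor. Not satisfied.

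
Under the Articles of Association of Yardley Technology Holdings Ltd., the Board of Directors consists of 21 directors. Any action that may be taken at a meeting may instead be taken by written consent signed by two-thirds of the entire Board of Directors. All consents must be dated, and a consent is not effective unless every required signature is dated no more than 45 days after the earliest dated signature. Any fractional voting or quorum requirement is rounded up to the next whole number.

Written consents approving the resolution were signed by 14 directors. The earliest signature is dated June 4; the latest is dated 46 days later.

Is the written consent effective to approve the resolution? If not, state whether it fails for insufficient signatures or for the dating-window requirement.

Signatures required: two-thirds of 21 — 2/3 of 21 = 14, so 14 needed; 14 signed. Sufficient.
Dating window: the latest signature is 46 days after the earliest; the limit is 45 days. Outside the window.

Not effective — dating-window requirement not satisfied.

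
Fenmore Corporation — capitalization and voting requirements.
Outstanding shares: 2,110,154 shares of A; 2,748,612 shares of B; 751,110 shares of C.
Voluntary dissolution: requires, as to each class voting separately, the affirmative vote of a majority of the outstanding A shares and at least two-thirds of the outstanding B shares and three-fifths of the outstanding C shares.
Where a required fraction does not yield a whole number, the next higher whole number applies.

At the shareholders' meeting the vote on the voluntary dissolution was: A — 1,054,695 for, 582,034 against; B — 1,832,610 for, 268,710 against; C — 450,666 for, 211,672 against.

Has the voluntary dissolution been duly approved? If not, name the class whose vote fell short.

Not approved — the A shares did not give the required vote.

A: a majority of 2110154 is 1055078; 1,055,078 required, 1,054,695 in favor — not approved.
B: 2/3 of 2748612 = 1832408; 1,832,408 required, 1,832,610 in favor — approved.
C: 3/5 of 751110 = 450666; 450,666 required, 450,666 in favor — approved.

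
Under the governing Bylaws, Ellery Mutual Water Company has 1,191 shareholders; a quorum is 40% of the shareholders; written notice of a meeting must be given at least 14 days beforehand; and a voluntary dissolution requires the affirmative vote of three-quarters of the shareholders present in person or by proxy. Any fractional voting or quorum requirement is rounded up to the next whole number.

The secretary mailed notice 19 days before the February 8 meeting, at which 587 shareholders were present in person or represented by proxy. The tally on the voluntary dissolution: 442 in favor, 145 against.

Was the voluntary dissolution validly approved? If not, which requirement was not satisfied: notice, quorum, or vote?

Notice: 19 days given; 14 required. Satisfied.
Quorum: 40% of 1,191 = 476.40, rounded up to 477; 587 present. Satisfied.
Vote: requires three-fourths of those present (587); 3/4 of 587 = 440.25, rounded up to 441, so 441 needed; 442 in favor. Satisfied.

Valid — all requirements satisfied.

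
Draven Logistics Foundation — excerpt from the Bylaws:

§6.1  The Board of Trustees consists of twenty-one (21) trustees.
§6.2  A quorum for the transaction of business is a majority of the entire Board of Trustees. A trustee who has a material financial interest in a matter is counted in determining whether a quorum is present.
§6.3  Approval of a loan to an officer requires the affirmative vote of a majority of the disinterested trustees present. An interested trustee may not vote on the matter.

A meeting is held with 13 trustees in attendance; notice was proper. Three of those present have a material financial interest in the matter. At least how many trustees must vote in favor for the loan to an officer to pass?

The loan to an officer requires a majority of the disinterested trustees present (13 − 3 = 10).
A majority of 10 is 6.

6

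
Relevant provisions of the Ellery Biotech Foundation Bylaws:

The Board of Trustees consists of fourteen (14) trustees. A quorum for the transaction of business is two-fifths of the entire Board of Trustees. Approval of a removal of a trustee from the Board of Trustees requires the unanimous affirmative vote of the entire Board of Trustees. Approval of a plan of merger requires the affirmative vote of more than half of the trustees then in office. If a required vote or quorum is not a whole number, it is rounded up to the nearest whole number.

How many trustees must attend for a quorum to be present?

2/5 of 14 = 5.60, rounded up to 6.

6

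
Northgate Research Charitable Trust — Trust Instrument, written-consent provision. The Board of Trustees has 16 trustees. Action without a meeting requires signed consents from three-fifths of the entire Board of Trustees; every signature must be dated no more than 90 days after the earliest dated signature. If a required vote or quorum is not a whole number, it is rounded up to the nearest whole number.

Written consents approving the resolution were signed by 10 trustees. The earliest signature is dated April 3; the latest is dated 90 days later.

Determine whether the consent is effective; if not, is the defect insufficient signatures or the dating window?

Signatures required: three-fifths of 16 — 3/5 of 16 = 9.60, rounded up to 10, so 10 needed; 10 signed. Sufficient.
Dating window: the latest signature is 90 days after the earliest; the limit is 90 days. Within the window.

Effective — both the signature and dating-window requirements are satisfied.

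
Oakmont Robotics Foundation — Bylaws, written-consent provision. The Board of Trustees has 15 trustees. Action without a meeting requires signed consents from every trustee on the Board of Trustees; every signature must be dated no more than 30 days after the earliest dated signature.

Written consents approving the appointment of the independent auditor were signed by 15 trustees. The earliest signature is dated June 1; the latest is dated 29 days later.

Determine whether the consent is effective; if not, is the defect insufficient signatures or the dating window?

Effective — both the signature and dating-window requirements are satisfied.

Signatures required: all of 15 — unanimous means all 15, so 15 needed; 15 signed. Sufficient.
Dating window: the latest signature is 29 days after the earliest; the limit is 30 days. Within the window.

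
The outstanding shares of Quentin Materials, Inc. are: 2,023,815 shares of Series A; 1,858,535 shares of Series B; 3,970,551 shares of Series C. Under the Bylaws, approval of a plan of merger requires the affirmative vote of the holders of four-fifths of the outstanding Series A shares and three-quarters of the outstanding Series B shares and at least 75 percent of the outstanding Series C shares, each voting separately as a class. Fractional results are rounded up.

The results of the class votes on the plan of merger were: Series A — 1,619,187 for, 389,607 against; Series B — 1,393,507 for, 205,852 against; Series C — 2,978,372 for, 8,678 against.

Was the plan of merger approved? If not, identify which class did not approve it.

Series A: 4/5 of 2023815 = 1619052; 1,619,052 required, 1,619,187 in favor — approved.
Series B: 3/4 of 1858535 = 1393901.25, rounded up to 1393902; 1,393,902 required, 1,393,507 in favor — not approved.
Series C: 3/4 of 3970551 = 2977913.25, rounded up to 2977914; 2,977,914 required, 2,978,372 in favor — approved.

Not approved — the Series B shares did not give the required vote.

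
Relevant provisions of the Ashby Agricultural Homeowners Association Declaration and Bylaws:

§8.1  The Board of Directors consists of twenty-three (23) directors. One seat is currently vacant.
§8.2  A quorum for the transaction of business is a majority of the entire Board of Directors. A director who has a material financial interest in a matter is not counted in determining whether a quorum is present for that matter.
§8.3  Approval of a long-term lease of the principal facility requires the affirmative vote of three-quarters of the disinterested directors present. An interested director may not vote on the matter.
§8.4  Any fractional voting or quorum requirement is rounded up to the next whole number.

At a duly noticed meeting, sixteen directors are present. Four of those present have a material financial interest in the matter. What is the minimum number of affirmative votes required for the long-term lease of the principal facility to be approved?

The long-term lease of the principal facility requires three-fourths of the disinterested directors present (16 − 4 = 12).
3/4 of 12 = 9.

9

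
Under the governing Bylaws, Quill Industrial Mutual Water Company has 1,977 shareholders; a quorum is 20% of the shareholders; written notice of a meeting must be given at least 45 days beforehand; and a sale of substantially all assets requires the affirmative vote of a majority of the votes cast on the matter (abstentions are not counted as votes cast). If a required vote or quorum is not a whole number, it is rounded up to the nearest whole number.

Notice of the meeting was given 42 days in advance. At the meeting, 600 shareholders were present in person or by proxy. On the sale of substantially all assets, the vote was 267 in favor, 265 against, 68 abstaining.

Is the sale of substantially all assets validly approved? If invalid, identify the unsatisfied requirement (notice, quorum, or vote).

Notice: 42 days given; 45 required. Not satisfied.
Quorum: 20% of 1,977 = 395.40, rounded up to 396; 600 present. Satisfied.
Vote: requires a majority of the votes cast (600 − 68 abstaining = 532); a majority of 532 is 267, so 267 needed; 267 in favor. Satisfied.

Invalid — notice requirement not satisfied.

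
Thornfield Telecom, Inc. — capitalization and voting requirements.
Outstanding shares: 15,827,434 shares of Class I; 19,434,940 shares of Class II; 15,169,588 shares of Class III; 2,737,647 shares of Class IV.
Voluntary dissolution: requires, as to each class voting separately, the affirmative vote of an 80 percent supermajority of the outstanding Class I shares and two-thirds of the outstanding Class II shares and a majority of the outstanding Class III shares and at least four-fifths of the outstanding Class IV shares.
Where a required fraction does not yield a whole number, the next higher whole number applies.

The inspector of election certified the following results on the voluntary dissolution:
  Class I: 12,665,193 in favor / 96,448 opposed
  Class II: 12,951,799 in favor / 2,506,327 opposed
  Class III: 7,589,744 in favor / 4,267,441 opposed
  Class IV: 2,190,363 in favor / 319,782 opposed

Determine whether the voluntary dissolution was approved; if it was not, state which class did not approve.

Class I: 4/5 of 15827434 = 12661947.20, rounded up to 12661948; 12,661,948 required, 12,665,193 in favor — approved.
Class II: 2/3 of 19434940 = 12956626.67, rounded up to 12956627; 12,956,627 required, 12,951,799 in favor — not approved.
Class III: a majority of 15169588 is 7584795; 7,584,795 required, 7,589,744 in favor — approved.
Class IV: 4/5 of 2737647 = 2190117.60, rounded up to 2190118; 2,190,118 required, 2,190,363 in favor — approved.

Not approved — the Class II shares did not give the required vote.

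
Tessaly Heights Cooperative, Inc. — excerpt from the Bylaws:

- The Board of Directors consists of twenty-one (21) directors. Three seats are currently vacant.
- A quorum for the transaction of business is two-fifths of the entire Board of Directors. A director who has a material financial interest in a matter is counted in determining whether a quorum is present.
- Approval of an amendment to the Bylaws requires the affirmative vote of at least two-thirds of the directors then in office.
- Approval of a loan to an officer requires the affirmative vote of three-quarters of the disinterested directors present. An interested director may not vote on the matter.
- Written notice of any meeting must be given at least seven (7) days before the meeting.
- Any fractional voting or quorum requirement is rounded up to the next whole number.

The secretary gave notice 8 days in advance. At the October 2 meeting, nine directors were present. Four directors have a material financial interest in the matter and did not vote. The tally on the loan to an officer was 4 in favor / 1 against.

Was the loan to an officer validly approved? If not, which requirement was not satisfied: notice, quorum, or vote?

Notice: 8 days given; 7 required (8 ≥ 7). Satisfied.
Quorum: 9 present (interested directors count toward quorum); quorum is 9. Satisfied.
Vote: the loan to an officer requires three-fourths of the disinterested directors present (9 − 4 = 5). 3/4 of 5 = 3.75, rounded up to 4, so 4 affirmative votes are needed; 4 voted in favor. Satisfied.

Valid — all requirements satisfied.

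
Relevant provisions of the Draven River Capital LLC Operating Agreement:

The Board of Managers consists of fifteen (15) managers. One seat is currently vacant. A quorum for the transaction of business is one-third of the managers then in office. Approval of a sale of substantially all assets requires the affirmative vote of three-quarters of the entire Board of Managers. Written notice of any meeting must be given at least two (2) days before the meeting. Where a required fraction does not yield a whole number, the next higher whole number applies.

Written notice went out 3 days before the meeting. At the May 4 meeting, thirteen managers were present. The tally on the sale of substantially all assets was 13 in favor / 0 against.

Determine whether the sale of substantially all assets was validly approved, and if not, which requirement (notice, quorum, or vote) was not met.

Valid — all requirements satisfied.

Notice: 3 days given; 2 required (3 ≥ 2). Satisfied.
Quorum: 13 present; quorum is 5. Satisfied.
Vote: the sale of substantially all assets requires three-fourths of the entire Board of Managers (15). 3/4 of 15 = 11.25, rounded up to 12, so 12 affirmative votes are needed; 13 voted in favor. Satisfied.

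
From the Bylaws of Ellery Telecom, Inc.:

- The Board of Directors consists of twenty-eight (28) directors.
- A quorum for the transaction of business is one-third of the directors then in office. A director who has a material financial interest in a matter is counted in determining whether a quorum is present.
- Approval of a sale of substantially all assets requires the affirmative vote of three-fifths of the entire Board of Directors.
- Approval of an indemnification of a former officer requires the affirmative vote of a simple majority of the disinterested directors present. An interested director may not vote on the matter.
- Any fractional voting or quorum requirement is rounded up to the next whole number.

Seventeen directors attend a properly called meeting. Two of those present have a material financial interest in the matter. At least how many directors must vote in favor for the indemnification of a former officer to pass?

8

The indemnification of a former officer requires a majority of the disinterested directors present (17 − 2 = 15).
A majority of 15 is 8.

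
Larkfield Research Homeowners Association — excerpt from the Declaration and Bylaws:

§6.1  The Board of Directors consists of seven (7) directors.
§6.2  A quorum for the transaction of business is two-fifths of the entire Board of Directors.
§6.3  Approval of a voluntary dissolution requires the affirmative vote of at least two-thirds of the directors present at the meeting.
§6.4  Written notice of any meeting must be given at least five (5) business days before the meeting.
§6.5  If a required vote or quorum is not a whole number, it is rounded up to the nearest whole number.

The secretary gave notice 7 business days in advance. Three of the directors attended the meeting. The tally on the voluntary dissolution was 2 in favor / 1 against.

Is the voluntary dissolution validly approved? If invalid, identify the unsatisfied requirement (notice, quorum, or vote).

Notice: 7 business days given; 5 required (7 ≥ 5). Satisfied.
Quorum: 3 present; quorum is 3. Satisfied.
Vote: the voluntary dissolution requires two-thirds of the directors present (3). 2/3 of 3 = 2, so 2 affirmative votes are needed; 2 voted in favor. Satisfied.

Valid — all requirements satisfied.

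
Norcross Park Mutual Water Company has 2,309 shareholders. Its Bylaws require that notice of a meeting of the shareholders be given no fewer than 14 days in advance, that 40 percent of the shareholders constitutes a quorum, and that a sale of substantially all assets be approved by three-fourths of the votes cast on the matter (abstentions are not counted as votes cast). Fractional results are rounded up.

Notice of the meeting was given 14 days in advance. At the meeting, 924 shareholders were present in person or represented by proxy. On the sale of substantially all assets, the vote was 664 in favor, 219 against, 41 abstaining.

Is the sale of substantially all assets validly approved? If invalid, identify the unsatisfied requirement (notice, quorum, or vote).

Notice: 14 days given; 14 required. Satisfied.
Quorum: 40% of 2,309 = 923.60, rounded up to 924; 924 present. Satisfied.
Vote: requires three-fourths of the votes cast (924 − 41 abstaining = 883); 3/4 of 883 = 662.25, rounded up to 663, so 663 needed; 664 in favor. Satisfied.

Valid — all requirements satisfied.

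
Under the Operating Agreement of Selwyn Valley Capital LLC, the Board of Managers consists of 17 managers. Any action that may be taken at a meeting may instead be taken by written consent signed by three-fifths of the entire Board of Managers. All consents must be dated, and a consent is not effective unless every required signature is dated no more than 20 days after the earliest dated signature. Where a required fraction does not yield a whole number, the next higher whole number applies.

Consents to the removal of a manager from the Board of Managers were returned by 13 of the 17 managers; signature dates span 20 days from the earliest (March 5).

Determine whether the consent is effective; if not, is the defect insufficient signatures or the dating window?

Effective — both the signature and dating-window requirements are satisfied.

Signatures required: three-fifths of 17 — 3/5 of 17 = 10.20, rounded up to 11, so 11 needed; 13 signed. Sufficient.
Dating window: the latest signature is 20 days after the earliest; the limit is 20 days. Within the window.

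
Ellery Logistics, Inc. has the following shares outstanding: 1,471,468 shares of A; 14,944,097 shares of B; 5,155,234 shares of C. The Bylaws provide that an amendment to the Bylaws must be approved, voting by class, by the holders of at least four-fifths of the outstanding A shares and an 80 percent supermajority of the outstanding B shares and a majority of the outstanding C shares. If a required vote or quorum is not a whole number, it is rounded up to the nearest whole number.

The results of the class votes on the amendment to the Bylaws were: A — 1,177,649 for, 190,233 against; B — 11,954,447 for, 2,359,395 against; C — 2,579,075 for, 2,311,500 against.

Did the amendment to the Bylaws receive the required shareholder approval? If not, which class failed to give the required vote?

A: 4/5 of 1471468 = 1177174.40, rounded up to 1177175; 1,177,175 required, 1,177,649 in favor — approved.
B: 4/5 of 14944097 = 11955277.60, rounded up to 11955278; 11,955,278 required, 11,954,447 in favor — not approved.
C: a majority of 5155234 is 2577618; 2,577,618 required, 2,579,075 in favor — approved.

Not approved — the B shares did not give the required vote.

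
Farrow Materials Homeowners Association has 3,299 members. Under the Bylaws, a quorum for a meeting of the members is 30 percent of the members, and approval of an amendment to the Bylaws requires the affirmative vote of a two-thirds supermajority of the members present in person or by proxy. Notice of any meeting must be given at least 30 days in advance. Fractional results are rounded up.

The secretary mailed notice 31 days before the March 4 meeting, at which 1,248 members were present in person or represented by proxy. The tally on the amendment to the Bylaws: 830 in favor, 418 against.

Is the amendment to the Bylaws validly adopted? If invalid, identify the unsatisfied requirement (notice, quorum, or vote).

Invalid — vote requirement not satisfied.

Notice: 31 days given; 30 required. Satisfied.
Quorum: 30% of 3,299 = 989.70, rounded up to 990; 1,248 present. Satisfied.
Vote: requires two-thirds of those present (1,248); 2/3 of 1248 = 832, so 832 needed; 830 in favor. Not satisfied.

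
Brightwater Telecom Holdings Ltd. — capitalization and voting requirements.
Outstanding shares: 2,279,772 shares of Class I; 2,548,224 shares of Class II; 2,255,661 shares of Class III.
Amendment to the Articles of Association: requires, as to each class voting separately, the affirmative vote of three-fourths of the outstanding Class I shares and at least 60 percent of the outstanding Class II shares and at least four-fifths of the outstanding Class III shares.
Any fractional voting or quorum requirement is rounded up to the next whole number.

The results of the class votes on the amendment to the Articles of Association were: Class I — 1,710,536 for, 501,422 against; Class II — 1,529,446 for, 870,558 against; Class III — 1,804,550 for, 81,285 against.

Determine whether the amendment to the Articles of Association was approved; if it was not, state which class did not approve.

Class I: 3/4 of 2279772 = 1709829; 1,709,829 required, 1,710,536 in favor — approved.
Class II: 3/5 of 2548224 = 1528934.40, rounded up to 1528935; 1,528,935 required, 1,529,446 in favor — approved.
Class III: 4/5 of 2255661 = 1804528.80, rounded up to 1804529; 1,804,529 required, 1,804,550 in favor — approved.

Approved — every class gave the required vote.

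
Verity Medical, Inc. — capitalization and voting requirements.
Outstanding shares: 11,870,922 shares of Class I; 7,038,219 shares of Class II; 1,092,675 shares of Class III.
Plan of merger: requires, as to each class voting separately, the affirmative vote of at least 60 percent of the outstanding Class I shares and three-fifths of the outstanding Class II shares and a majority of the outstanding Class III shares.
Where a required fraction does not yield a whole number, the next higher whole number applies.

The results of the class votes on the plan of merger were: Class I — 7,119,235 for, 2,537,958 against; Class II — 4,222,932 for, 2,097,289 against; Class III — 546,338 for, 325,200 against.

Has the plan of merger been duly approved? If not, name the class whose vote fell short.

Not approved — the Class I shares did not give the required vote.

Class I: 3/5 of 11870922 = 7122553.20, rounded up to 7122554; 7,122,554 required, 7,119,235 in favor — not approved.
Class II: 3/5 of 7038219 = 4222931.40, rounded up to 4222932; 4,222,932 required, 4,222,932 in favor — approved.
Class III: a majority of 1092675 is 546338; 546,338 required, 546,338 in favor — approved.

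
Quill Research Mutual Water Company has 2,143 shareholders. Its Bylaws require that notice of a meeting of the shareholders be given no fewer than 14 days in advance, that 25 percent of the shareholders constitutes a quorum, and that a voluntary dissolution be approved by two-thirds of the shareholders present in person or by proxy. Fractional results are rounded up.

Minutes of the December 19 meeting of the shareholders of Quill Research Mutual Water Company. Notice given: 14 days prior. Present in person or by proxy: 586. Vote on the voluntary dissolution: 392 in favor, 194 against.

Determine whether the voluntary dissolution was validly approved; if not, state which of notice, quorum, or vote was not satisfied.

Valid — all requirements satisfied.

Notice: 14 days given; 14 required. Satisfied.
Quorum: 25% of 2,143 = 535.75, rounded up to 536; 586 present. Satisfied.
Vote: requires two-thirds of those present (586); 2/3 of 586 = 390.67, rounded up to 391, so 391 needed; 392 in favor. Satisfied.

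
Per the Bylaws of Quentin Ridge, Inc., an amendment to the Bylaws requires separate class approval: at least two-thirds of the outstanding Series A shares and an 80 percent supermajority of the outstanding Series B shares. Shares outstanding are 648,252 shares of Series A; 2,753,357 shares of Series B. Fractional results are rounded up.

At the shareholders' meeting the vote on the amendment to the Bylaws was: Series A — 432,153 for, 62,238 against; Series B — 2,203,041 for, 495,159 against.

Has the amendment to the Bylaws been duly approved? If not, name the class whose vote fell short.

Not approved — the Series A shares did not give the required vote.

Series A: 2/3 of 648252 = 432168; 432,168 required, 432,153 in favor — not approved.
Series B: 4/5 of 2753357 = 2202685.60, rounded up to 2202686; 2,202,686 required, 2,203,041 in favor — approved.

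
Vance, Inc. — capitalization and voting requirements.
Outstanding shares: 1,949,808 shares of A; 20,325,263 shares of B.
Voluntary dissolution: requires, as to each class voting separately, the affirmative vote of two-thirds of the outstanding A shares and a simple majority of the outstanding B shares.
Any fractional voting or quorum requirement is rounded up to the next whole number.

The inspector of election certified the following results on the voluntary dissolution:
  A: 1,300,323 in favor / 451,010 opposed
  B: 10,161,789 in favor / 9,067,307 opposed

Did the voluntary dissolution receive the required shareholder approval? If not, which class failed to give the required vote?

A: 2/3 of 1949808 = 1299872; 1,299,872 required, 1,300,323 in favor — approved.
B: a majority of 20325263 is 10162632; 10,162,632 required, 10,161,789 in favor — not approved.

Not approved — the B shares did not give the required vote.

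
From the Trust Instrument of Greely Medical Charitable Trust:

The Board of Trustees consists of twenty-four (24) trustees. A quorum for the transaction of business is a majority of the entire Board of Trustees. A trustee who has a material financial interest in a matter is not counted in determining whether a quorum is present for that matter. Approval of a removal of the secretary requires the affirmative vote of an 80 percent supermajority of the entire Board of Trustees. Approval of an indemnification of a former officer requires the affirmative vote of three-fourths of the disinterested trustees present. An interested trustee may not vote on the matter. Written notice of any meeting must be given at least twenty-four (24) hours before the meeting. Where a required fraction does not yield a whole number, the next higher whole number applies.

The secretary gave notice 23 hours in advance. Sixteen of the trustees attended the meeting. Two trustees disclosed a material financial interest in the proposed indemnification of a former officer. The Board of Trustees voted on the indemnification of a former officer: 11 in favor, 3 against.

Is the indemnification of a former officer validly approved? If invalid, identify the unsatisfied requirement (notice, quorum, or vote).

Notice: 23 hours given; 24 required (23 < 24). Not satisfied.
Quorum: 16 present, but the 2 interested trustees do not count, leaving 14. Quorum is 13. Satisfied.
Vote: the indemnification of a former officer requires three-fourths of the disinterested trustees present (16 − 2 = 14). 3/4 of 14 = 10.50, rounded up to 11, so 11 affirmative votes are needed; 11 voted in favor. Satisfied.

Invalid — notice requirement not satisfied.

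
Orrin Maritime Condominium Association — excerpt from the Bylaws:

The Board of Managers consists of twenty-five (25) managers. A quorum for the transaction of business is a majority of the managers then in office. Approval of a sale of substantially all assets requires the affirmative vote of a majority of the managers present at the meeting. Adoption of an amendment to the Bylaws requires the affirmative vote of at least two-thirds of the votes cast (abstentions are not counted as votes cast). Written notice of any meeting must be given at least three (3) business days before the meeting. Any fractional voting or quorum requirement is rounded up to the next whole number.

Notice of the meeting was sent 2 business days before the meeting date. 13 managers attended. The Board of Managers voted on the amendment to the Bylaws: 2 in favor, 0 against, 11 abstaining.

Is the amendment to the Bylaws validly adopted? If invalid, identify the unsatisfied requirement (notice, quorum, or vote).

Invalid — notice requirement not satisfied.

Notice: 2 business days given; 3 required (2 < 3). Not satisfied.
Quorum: 13 present; quorum is 13. Satisfied.
Vote: the amendment to the Bylaws requires two-thirds of the votes cast (13 present − 11 abstaining = 2). 2/3 of 2 = 1.33, rounded up to 2, so 2 affirmative votes are needed; 2 voted in favor. Satisfied.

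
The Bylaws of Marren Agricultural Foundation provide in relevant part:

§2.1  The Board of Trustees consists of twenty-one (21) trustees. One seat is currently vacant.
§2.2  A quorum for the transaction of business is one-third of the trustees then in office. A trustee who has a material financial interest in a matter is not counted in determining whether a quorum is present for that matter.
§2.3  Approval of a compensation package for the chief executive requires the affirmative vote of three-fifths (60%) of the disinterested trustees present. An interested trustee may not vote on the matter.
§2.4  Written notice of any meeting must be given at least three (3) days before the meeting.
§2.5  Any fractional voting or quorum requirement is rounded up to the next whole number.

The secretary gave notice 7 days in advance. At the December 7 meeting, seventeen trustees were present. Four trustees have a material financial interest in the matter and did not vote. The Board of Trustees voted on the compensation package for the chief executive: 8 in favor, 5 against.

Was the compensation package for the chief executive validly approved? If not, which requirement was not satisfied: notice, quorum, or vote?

Valid — all requirements satisfied.

Notice: 7 days given; 3 required (7 ≥ 3). Satisfied.
Quorum: 17 present, but the 4 interested trustees do not count, leaving 13. Quorum is 7. Satisfied.
Vote: the compensation package for the chief executive requires three-fifths of the disinterested trustees present (17 − 4 = 13). 3/5 of 13 = 7.80, rounded up to 8, so 8 affirmative votes are needed; 8 voted in favor. Satisfied.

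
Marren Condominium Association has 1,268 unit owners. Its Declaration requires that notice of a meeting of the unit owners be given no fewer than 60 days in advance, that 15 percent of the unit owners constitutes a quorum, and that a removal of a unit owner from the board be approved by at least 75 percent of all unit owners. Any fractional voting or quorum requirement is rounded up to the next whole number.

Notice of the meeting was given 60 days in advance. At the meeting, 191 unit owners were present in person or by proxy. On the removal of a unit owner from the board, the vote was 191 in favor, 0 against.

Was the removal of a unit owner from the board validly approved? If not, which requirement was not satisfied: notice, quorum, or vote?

Invalid — vote requirement not satisfied.

Notice: 60 days given; 60 required. Satisfied.
Quorum: 15% of 1,268 = 190.20, rounded up to 191; 191 present. Satisfied.
Vote: requires three-fourths of all unit owners (1,268); 3/4 of 1268 = 951, so 951 needed; 191 in favor. Not satisfied.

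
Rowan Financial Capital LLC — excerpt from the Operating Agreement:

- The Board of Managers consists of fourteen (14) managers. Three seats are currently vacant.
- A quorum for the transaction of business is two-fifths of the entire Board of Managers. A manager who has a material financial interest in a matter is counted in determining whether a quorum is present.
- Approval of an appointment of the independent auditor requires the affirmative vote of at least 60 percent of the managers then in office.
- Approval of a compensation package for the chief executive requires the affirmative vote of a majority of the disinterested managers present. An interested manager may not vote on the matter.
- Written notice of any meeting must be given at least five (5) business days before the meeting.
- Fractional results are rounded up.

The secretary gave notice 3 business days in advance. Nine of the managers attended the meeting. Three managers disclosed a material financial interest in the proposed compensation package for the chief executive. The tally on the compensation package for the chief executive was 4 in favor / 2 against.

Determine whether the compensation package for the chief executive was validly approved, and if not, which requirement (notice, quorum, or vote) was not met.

Invalid — notice requirement not satisfied.

Notice: 3 business days given; 5 required (3 < 5). Not satisfied.
Quorum: 9 present (interested managers count toward quorum); quorum is 6. Satisfied.
Vote: the compensation package for the chief executive requires a majority of the disinterested managers present (9 − 3 = 6). A majority of 6 is 4, so 4 affirmative votes are needed; 4 voted in favor. Satisfied.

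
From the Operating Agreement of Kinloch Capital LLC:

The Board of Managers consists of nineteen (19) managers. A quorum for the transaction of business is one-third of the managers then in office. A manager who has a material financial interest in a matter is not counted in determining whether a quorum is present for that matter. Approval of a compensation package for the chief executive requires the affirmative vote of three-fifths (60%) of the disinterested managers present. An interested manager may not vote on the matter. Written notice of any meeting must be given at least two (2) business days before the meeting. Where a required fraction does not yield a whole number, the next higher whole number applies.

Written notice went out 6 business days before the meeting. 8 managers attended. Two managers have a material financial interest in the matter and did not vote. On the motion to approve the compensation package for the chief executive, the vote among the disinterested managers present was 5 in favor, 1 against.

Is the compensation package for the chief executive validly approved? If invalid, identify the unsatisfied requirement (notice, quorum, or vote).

Notice: 6 business days given; 2 required (6 ≥ 2). Satisfied.
Quorum: 8 present, but the 2 interested managers do not count, leaving 6. Quorum is 7. Not satisfied.
Vote: the compensation package for the chief executive requires three-fifths of the disinterested managers present (8 − 2 = 6). 3/5 of 6 = 3.60, rounded up to 4, so 4 affirmative votes are needed; 5 voted in favor. Satisfied. (Moot — without a quorum no business can be validly transacted.)

Invalid — quorum requirement not satisfied.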